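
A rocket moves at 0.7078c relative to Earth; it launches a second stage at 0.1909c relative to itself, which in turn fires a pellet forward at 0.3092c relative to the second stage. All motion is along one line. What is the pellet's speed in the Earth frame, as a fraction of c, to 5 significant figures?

Compose boost 2: (0.1909 + 0.7078)/(1 + 0.1909×0.7078) = 0.89870/1.135119 = 0.7917231
Compose boost 3: (0.3092 + 0.7917231)/(1 + 0.3092×0.7917231) = 1.100923/1.244801 = 0.88442

u ≈ 0.88442c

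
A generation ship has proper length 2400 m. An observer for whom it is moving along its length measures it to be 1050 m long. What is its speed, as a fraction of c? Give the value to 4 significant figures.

β ≈ 0.8992

γ = L₀/L = 2400/1050 = 2.28571
β = √(1 − 1/γ²) = 0.8992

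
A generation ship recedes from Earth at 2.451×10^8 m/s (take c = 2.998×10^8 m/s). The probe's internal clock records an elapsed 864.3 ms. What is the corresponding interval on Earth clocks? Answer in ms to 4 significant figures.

Δt ≈ 1501 ms

β = v/c = 2.451×10^8 / 2.998×10^8 = 0.817545
γ = 1/√(1 − 0.817545²) = 1.73652
Time dilation: Δt = γτ₀ = 1.73652 × 864.3 ms = 1501 ms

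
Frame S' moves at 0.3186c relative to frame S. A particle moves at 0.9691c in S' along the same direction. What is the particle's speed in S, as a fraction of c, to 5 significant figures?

Relativistic velocity addition: u = (u' + v)/(1 + u'v/c²)
= (0.9691 + 0.3186)/(1 + 0.9691×0.3186) = 1.2877/1.308755 = 0.98391

u ≈ 0.98391c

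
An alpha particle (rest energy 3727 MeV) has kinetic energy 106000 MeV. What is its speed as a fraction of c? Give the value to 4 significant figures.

γ = 1 + K/(m₀c²) = 1 + 106000/3727 = 29.4411
β = √(1 − 1/γ²) = 0.9994

β ≈ 0.9994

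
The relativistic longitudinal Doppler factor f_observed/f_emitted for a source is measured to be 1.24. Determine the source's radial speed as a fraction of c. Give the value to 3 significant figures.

f_obs/f_src = √((1+β)/(1−β)) = 1.24  ⇒  (1+β)/(1−β) = 1.5376
β = |1 − D²|/(1 + D²) = |1 − 1.5376|/(1 + 1.5376) = 0.212

β ≈ 0.212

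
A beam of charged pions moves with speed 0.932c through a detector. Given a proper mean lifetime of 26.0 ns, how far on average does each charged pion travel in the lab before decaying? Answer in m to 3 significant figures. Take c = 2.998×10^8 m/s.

γ = 1/√(1 − 0.932²) = 2.7589
Dilated lifetime: Δt = γτ₀ = 2.7589 × 26.0 ns = 71.732 ns
d = vΔt = 0.932c × 71.732 ns = 2.7941×10^8 m/s × 7.1732×10^-8 s = 20.0 m

d ≈ 20.0 m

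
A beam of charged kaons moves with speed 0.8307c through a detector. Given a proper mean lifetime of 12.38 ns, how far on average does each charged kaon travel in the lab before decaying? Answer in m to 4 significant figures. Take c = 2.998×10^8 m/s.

d ≈ 5.538 m

γ = 1/√(1 − 0.8307²) = 1.79623
Dilated lifetime: Δt = γτ₀ = 1.79623 × 12.38 ns = 22.2374 ns
d = vΔt = 0.8307c × 22.2374 ns = 2.49044×10^8 m/s × 2.22374×10^-8 s = 5.538 m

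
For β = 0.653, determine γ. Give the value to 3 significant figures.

γ ≈ 1.32

γ = 1/√(1 − β²) = 1/√(1 − 0.653²) = 1/√(0.57359) = 1.32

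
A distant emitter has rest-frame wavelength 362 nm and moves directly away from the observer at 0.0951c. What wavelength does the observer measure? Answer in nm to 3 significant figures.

λ_obs ≈ 398 nm

Relativistic Doppler: λ_obs = λ_src √((1+β)/(1−β))
= 362 × √(1.0951/0.90490) = 362 × 1.1001 = 398 nm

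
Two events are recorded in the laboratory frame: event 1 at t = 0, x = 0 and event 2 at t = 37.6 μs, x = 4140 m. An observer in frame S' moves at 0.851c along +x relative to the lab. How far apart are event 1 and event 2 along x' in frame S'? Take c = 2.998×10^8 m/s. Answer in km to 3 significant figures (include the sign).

Δx' ≈ -10.4 km

γ = 1/√(1 − 0.851²) = 1.9042
Δx' = γ(Δx − vΔt) = 1.9042 × (4140 m − 0.851×(2.998×10^8 m/s)×37.6×10^-6 s)
= 1.9042 × (-5452.9 m) = -10.4 km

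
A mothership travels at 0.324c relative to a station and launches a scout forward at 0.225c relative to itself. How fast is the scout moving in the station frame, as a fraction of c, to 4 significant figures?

Compose boost 2: (0.225 + 0.324)/(1 + 0.225×0.324) = 0.5490/1.07290 = 0.5117

u ≈ 0.5117c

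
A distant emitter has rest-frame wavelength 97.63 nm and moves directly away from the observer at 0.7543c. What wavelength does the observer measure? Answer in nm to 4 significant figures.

λ_obs ≈ 260.9 nm

Relativistic Doppler: λ_obs = λ_src √((1+β)/(1−β))
= 97.63 × √(1.75430/0.245700) = 97.63 × 2.67208 = 260.9 nm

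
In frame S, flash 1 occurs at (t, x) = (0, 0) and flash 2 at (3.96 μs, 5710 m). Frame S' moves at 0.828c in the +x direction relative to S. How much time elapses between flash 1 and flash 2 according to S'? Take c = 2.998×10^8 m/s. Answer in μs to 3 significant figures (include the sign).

Δt' ≈ -21.1 μs

γ = 1/√(1 − 0.828²) = 1.7834
Δt' = γ(Δt − vΔx/c²) = 1.7834 × (3.96 μs − 0.828×5710 m / (2.998×10^8 m/s))
= 1.7834 × (-11.810 μs) = -21.1 μs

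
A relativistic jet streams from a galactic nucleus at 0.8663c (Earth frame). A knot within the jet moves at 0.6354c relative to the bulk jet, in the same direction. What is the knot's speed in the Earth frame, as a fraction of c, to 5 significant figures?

u ≈ 0.96856c

Relativistic velocity addition: u = (u' + v)/(1 + u'v/c²)
= (0.6354 + 0.8663)/(1 + 0.6354×0.8663) = 1.5017/1.550447 = 0.96856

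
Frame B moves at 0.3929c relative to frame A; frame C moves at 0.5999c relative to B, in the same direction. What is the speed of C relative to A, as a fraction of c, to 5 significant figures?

Compose boost 2: (0.5999 + 0.3929)/(1 + 0.5999×0.3929) = 0.99280/1.235701 = 0.80343

u ≈ 0.80343c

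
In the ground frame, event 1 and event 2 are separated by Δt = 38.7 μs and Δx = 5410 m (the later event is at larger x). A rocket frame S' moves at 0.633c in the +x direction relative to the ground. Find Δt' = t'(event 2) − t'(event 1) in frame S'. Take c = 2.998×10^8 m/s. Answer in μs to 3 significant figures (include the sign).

Δt' ≈ 35.2 μs

γ = 1/√(1 − 0.633²) = 1.2917
Δt' = γ(Δt − vΔx/c²) = 1.2917 × (38.7 μs − 0.633×5410 m / (2.998×10^8 m/s))
= 1.2917 × (27.277 μs) = 35.2 μs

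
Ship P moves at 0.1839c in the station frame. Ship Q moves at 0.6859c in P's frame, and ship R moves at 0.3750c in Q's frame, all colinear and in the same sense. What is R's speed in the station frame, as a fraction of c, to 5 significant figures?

u ≈ 0.88969c

Compose boost 2: (0.6859 + 0.1839)/(1 + 0.6859×0.1839) = 0.86980/1.126137 = 0.7723749
Compose boost 3: (0.3750 + 0.7723749)/(1 + 0.3750×0.7723749) = 1.147375/1.289641 = 0.88969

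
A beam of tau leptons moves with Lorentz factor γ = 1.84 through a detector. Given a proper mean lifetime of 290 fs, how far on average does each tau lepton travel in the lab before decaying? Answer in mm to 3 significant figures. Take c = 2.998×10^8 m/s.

d ≈ 0.134 mm

β = √(1 − 1/γ²) = √(1 − 1/1.84²) = 0.83942
Dilated lifetime: Δt = γτ₀ = 1.84 × 290 fs = 533.60 fs
d = vΔt = 0.83942c × 533.60 fs = 2.5166×10^8 m/s × 5.3360×10^-13 s = 0.134 mm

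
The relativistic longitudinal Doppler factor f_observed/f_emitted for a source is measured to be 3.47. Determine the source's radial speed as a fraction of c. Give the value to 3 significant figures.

f_obs/f_src = √((1+β)/(1−β)) = 3.47  ⇒  (1+β)/(1−β) = 12.041
β = |1 − D²|/(1 + D²) = |1 − 12.041|/(1 + 12.041) = 0.847

β ≈ 0.847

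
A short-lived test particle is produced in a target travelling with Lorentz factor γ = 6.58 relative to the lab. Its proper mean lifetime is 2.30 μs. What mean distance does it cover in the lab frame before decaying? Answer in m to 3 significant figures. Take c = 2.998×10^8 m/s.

β = √(1 − 1/γ²) = √(1 − 1/6.58²) = 0.98838
Dilated lifetime: Δt = γτ₀ = 6.58 × 2.30 μs = 15.134 μs
d = vΔt = 0.98838c × 15.134 μs = 2.9632×10^8 m/s × 1.5134×10^-5 s = 4480 m

d ≈ 4480 m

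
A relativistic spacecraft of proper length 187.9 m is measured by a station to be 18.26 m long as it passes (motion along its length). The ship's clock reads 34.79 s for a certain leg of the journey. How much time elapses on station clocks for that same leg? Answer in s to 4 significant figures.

Length contraction ⇒ γ = L₀/L = 187.9/18.26 = 10.2903
Time dilation: Δt = γτ₀ = 10.2903 × 34.79 s = 358.0 s

Δt ≈ 358.0 s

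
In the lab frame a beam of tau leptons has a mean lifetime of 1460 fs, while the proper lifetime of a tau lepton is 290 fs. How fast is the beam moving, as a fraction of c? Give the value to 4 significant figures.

β ≈ 0.9801

γ = Δt/τ₀ = 1460/290 = 5.03448
β = √(1 − 1/γ²) = √(1 − 1/5.03448²) = 0.9801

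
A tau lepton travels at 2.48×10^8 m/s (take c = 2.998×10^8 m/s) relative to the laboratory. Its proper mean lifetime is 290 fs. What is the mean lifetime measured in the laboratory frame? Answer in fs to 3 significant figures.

β = v/c = 2.48×10^8 / 2.998×10^8 = 0.82722
γ = 1/√(1 − 0.82722²) = 1.7797
Time dilation: Δt = γτ₀ = 1.7797 × 290 fs = 516 fs

Δt ≈ 516 fs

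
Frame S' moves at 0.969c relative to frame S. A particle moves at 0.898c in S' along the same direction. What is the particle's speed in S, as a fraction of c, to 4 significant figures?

Relativistic velocity addition: u = (u' + v)/(1 + u'v/c²)
= (0.898 + 0.969)/(1 + 0.898×0.969) = 1.867/1.87016 = 0.9983

u ≈ 0.9983c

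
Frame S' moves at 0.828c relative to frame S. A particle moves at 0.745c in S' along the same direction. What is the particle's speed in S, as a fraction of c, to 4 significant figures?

u ≈ 0.9729c

Relativistic velocity addition: u = (u' + v)/(1 + u'v/c²)
= (0.745 + 0.828)/(1 + 0.745×0.828) = 1.573/1.61686 = 0.9729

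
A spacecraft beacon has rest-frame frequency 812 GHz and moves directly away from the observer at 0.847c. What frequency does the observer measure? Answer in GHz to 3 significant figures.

Relativistic Doppler: f_obs = f_src √((1−β)/(1+β))
= 812 × √(0.15300/1.8470) = 812 × 0.28781 = 234 GHz

f_obs ≈ 234 GHz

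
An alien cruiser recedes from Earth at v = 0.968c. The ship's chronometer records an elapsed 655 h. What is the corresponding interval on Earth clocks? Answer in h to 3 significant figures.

Δt ≈ 2610 h

γ = 1/√(1 − 0.968²) = 3.9849
Time dilation: Δt = γτ₀ = 3.9849 × 655 h = 2610 h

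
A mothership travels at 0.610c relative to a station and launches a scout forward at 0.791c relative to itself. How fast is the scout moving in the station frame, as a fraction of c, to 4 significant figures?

u ≈ 0.9450c

Compose boost 2: (0.791 + 0.610)/(1 + 0.791×0.610) = 1.401/1.48251 = 0.9450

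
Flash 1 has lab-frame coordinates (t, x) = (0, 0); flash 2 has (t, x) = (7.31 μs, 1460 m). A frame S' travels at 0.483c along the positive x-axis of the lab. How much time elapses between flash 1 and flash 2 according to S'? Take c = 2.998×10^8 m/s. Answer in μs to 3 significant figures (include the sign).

Δt' ≈ 5.66 μs

γ = 1/√(1 − 0.483²) = 1.1420
Δt' = γ(Δt − vΔx/c²) = 1.1420 × (7.31 μs − 0.483×1460 m / (2.998×10^8 m/s))
= 1.1420 × (4.9578 μs) = 5.66 μs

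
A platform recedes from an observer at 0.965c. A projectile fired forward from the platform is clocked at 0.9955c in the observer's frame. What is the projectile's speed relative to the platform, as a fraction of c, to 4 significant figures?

u' ≈ 0.7752c

Inverse velocity addition: u' = (u − v)/(1 − uv/c²)
= (0.9955 − 0.965)/(1 − 0.9955×0.965) = 0.03050/0.0393425 = 0.7752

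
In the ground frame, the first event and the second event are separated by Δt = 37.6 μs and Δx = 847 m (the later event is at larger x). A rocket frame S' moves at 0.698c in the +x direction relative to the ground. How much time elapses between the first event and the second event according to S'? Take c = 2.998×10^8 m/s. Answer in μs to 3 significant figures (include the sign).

Δt' ≈ 49.8 μs

γ = 1/√(1 − 0.698²) = 1.3965
Δt' = γ(Δt − vΔx/c²) = 1.3965 × (37.6 μs − 0.698×847 m / (2.998×10^8 m/s))
= 1.3965 × (35.628 μs) = 49.8 μs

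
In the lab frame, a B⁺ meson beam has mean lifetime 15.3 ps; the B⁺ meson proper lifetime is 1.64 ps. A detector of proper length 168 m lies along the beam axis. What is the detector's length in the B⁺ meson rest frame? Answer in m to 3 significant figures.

Time dilation ⇒ γ = Δt/τ₀ = 15.3/1.64 = 9.3293
Length contraction: L = L₀/γ = 168/9.3293 = 18.0 m

L ≈ 18.0 m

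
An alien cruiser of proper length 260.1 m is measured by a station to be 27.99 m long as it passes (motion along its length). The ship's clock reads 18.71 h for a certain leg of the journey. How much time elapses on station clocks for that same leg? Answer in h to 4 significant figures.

Length contraction ⇒ γ = L₀/L = 260.1/27.99 = 9.29260
Time dilation: Δt = γτ₀ = 9.29260 × 18.71 h = 173.9 h

Δt ≈ 173.9 h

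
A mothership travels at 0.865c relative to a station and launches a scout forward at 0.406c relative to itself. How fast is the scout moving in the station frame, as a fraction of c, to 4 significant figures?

Compose boost 2: (0.406 + 0.865)/(1 + 0.406×0.865) = 1.271/1.35119 = 0.9407

u ≈ 0.9407c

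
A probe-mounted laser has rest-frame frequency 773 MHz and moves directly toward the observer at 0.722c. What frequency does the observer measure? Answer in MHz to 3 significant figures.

f_obs ≈ 1920 MHz

Relativistic Doppler: f_obs = f_src √((1+β)/(1−β))
= 773 × √(1.7220/0.27800) = 773 × 2.4888 = 1920 MHz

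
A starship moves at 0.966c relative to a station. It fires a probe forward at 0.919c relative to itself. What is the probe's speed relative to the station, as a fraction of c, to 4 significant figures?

u ≈ 0.9985c

Relativistic velocity addition: u = (u' + v)/(1 + u'v/c²)
= (0.919 + 0.966)/(1 + 0.919×0.966) = 1.885/1.88775 = 0.9985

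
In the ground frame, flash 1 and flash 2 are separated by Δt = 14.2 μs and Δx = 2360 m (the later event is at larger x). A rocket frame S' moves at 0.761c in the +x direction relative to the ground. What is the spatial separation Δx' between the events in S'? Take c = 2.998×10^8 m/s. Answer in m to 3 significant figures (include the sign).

γ = 1/√(1 − 0.761²) = 1.5414
Δx' = γ(Δx − vΔt) = 1.5414 × (2360 m − 0.761×(2.998×10^8 m/s)×14.2×10^-6 s)
= 1.5414 × (-879.70 m) = -1360 m

Δx' ≈ -1360 m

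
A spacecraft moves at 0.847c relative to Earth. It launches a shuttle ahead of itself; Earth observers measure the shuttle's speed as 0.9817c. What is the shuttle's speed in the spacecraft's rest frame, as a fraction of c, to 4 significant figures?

Inverse velocity addition: u' = (u − v)/(1 − uv/c²)
= (0.9817 − 0.847)/(1 − 0.9817×0.847) = 0.1347/0.168500 = 0.7994

u' ≈ 0.7994c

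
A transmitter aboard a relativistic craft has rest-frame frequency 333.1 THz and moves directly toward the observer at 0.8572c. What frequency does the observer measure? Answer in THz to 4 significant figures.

f_obs ≈ 1201 THz

Relativistic Doppler: f_obs = f_src √((1+β)/(1−β))
= 333.1 × √(1.85720/0.142800) = 333.1 × 3.60633 = 1201 THz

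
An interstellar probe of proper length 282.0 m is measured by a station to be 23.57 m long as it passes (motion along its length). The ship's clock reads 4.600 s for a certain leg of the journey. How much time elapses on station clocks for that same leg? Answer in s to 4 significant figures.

Length contraction ⇒ γ = L₀/L = 282.0/23.57 = 11.9644
Time dilation: Δt = γτ₀ = 11.9644 × 4.600 s = 55.04 s

Δt ≈ 55.04 s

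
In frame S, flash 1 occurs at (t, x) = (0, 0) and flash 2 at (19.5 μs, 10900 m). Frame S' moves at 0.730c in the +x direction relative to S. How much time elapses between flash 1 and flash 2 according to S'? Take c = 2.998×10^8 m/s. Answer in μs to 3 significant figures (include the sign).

γ = 1/√(1 − 0.730²) = 1.4632
Δt' = γ(Δt − vΔx/c²) = 1.4632 × (19.5 μs − 0.730×10900 m / (2.998×10^8 m/s))
= 1.4632 × (-7.0410 μs) = -10.3 μs

Δt' ≈ -10.3 μs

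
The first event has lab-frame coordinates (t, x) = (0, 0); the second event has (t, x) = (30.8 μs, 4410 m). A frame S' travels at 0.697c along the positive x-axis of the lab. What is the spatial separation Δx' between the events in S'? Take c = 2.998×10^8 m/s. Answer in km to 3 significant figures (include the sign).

γ = 1/√(1 − 0.697²) = 1.3946
Δx' = γ(Δx − vΔt) = 1.3946 × (4410 m − 0.697×(2.998×10^8 m/s)×30.8×10^-6 s)
= 1.3946 × (-2026.0 m) = -2.83 km

Δx' ≈ -2.83 km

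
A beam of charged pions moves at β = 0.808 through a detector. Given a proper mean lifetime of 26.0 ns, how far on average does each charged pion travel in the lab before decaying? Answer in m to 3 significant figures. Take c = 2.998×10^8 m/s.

γ = 1/√(1 − 0.808²) = 1.6973
Dilated lifetime: Δt = γτ₀ = 1.6973 × 26.0 ns = 44.129 ns
d = vΔt = 0.808c × 44.129 ns = 2.4224×10^8 m/s × 4.4129×10^-8 s = 10.7 m

d ≈ 10.7 m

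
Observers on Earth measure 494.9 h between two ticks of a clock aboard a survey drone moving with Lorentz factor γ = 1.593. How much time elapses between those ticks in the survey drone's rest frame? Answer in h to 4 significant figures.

γ = 1.593 (given)
Proper time: τ₀ = Δt/γ = 494.9/1.593 = 310.7 h

τ₀ ≈ 310.7 h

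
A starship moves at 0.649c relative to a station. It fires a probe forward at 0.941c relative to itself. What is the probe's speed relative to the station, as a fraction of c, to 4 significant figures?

Relativistic velocity addition: u = (u' + v)/(1 + u'v/c²)
= (0.941 + 0.649)/(1 + 0.941×0.649) = 1.590/1.61071 = 0.9871

u ≈ 0.9871c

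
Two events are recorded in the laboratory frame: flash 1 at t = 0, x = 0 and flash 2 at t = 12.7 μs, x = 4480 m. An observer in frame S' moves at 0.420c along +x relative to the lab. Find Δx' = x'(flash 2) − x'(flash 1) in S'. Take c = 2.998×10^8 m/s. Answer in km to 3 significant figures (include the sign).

γ = 1/√(1 − 0.420²) = 1.1019
Δx' = γ(Δx − vΔt) = 1.1019 × (4480 m − 0.420×(2.998×10^8 m/s)×12.7×10^-6 s)
= 1.1019 × (2880.9 m) = 3.17 km

Δx' ≈ 3.17 km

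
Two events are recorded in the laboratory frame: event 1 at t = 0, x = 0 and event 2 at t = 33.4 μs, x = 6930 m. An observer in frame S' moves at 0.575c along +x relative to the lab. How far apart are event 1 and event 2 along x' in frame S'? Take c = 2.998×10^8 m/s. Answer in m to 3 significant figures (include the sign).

Δx' ≈ 1430 m

γ = 1/√(1 − 0.575²) = 1.2223
Δx' = γ(Δx − vΔt) = 1.2223 × (6930 m − 0.575×(2.998×10^8 m/s)×33.4×10^-6 s)
= 1.2223 × (1172.3 m) = 1430 m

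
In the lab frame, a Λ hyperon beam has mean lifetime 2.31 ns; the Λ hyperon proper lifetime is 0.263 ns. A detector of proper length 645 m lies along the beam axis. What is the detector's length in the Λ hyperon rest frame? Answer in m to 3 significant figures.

Time dilation ⇒ γ = Δt/τ₀ = 2.31/0.263 = 8.7833
Length contraction: L = L₀/γ = 645/8.7833 = 73.4 m

L ≈ 73.4 m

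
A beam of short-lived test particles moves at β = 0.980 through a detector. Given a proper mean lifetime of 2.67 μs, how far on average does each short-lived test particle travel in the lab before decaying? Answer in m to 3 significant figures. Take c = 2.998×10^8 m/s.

d ≈ 3940 m

γ = 1/√(1 − 0.980²) = 5.0252
Dilated lifetime: Δt = γτ₀ = 5.0252 × 2.67 μs = 13.417 μs
d = vΔt = 0.980c × 13.417 μs = 2.9380×10^8 m/s × 1.3417×10^-5 s = 3940 m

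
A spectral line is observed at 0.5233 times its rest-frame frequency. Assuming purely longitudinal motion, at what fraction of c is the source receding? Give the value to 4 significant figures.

β ≈ 0.5701

f_obs/f_src = √((1−β)/(1+β)) = 0.5233  ⇒  (1−β)/(1+β) = 0.273843
β = |1 − D²|/(1 + D²) = |1 − 0.273843|/(1 + 0.273843) = 0.5701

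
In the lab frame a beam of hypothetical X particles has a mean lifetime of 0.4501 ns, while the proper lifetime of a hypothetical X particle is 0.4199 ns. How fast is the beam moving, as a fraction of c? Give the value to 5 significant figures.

γ = Δt/τ₀ = 0.4501/0.4199 = 1.071922
β = √(1 − 1/γ²) = √(1 − 1/1.071922²) = 0.36013

β ≈ 0.36013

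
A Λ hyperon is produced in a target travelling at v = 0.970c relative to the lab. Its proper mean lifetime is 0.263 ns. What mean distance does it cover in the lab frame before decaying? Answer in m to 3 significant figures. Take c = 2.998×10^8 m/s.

γ = 1/√(1 − 0.970²) = 4.1135
Dilated lifetime: Δt = γτ₀ = 4.1135 × 0.263 ns = 1.0818 ns
d = vΔt = 0.970c × 1.0818 ns = 2.9081×10^8 m/s × 1.0818×10^-9 s = 0.315 m

d ≈ 0.315 m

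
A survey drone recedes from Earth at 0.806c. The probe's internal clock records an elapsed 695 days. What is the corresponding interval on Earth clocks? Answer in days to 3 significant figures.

Δt ≈ 1170 days

γ = 1/√(1 − 0.806²) = 1.6894
Time dilation: Δt = γτ₀ = 1.6894 × 695 days = 1170 days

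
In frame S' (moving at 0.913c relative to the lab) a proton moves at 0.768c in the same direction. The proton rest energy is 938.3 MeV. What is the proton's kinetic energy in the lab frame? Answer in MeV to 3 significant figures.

K ≈ 5170 MeV

u_lab = (0.768 + 0.913)/(1 + 0.768×0.913) = 0.988135
γ = 1/√(1 − 0.988135²) = 6.5110
K = (γ − 1)m₀c² = (6.5110 − 1) × 938.3 = 5.5110 × 938.3 = 5170 MeV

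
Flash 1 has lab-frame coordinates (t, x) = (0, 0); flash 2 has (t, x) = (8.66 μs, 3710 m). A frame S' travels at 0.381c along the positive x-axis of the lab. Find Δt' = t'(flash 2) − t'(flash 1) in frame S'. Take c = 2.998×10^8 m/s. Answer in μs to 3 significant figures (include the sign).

Δt' ≈ 4.27 μs

γ = 1/√(1 − 0.381²) = 1.0816
Δt' = γ(Δt − vΔx/c²) = 1.0816 × (8.66 μs − 0.381×3710 m / (2.998×10^8 m/s))
= 1.0816 × (3.9452 μs) = 4.27 μs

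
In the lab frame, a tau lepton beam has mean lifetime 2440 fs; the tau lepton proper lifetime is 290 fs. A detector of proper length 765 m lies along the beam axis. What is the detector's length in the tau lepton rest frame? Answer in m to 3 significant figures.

Time dilation ⇒ γ = Δt/τ₀ = 2440/290 = 8.4138
Length contraction: L = L₀/γ = 765/8.4138 = 90.9 m

L ≈ 90.9 m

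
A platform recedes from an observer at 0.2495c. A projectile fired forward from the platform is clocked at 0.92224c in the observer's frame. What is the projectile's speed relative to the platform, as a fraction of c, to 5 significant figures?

u' ≈ 0.87380c

Inverse velocity addition: u' = (u − v)/(1 − uv/c²)
= (0.92224 − 0.2495)/(1 − 0.92224×0.2495) = 0.67274/0.7699011 = 0.87380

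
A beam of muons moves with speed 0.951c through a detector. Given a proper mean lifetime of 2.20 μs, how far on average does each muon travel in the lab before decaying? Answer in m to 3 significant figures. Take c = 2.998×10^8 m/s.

γ = 1/√(1 − 0.951²) = 3.2342
Dilated lifetime: Δt = γτ₀ = 3.2342 × 2.20 μs = 7.1153 μs
d = vΔt = 0.951c × 7.1153 μs = 2.8511×10^8 m/s × 7.1153×10^-6 s = 2030 m

d ≈ 2030 m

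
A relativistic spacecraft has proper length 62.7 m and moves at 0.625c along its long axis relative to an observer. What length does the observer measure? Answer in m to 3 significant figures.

γ = 1/√(1 − 0.625²) = 1.2810
Length contraction: L = L₀/γ = 62.7/1.2810 = 48.9 m

L ≈ 48.9 m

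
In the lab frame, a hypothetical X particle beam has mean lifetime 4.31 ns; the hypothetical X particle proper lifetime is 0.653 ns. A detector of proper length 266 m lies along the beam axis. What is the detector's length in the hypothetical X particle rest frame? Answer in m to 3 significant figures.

Time dilation ⇒ γ = Δt/τ₀ = 4.31/0.653 = 6.6003
Length contraction: L = L₀/γ = 266/6.6003 = 40.3 m

L ≈ 40.3 m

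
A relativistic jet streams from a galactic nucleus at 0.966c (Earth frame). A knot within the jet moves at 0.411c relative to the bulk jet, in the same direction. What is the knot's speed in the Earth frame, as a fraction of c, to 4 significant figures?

u ≈ 0.9857c

Relativistic velocity addition: u = (u' + v)/(1 + u'v/c²)
= (0.411 + 0.966)/(1 + 0.411×0.966) = 1.377/1.39703 = 0.9857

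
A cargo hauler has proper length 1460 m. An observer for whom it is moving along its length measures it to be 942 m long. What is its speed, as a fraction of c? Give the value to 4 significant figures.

γ = L₀/L = 1460/942 = 1.54989
β = √(1 − 1/γ²) = 0.7640

β ≈ 0.7640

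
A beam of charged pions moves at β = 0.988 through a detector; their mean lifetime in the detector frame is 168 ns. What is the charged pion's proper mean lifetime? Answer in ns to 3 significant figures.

τ₀ ≈ 25.9 ns

γ = 1/√(1 − 0.988²) = 6.4744
Proper time: τ₀ = Δt/γ = 168/6.4744 = 25.9 ns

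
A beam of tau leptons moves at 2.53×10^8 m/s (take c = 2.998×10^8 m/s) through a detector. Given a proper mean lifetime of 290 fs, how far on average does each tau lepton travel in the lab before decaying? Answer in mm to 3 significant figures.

β = v/c = 2.53×10^8 / 2.998×10^8 = 0.84390
γ = 1/√(1 − 0.84390²) = 1.8639
Dilated lifetime: Δt = γτ₀ = 1.8639 × 290 fs = 540.53 fs
d = vΔt = 0.84390c × 540.53 fs = 2.5300×10^8 m/s × 5.4053×10^-13 s = 0.137 mm

d ≈ 0.137 mm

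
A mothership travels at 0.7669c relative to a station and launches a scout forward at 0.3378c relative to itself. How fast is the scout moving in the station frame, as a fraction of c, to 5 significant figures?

u ≈ 0.87740c

Compose boost 2: (0.3378 + 0.7669)/(1 + 0.3378×0.7669) = 1.1047/1.259059 = 0.87740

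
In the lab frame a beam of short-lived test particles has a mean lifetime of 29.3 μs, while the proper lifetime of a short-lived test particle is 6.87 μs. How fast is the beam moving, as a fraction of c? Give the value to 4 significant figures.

β ≈ 0.9721

γ = Δt/τ₀ = 29.3/6.87 = 4.26492
β = √(1 − 1/γ²) = √(1 − 1/4.26492²) = 0.9721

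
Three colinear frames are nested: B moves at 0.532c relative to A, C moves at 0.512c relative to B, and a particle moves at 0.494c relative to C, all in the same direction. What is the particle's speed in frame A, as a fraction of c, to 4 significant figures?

u ≈ 0.9354c

Compose boost 2: (0.512 + 0.532)/(1 + 0.512×0.532) = 1.044/1.27238 = 0.820507
Compose boost 3: (0.494 + 0.820507)/(1 + 0.494×0.820507) = 1.31451/1.40533 = 0.9354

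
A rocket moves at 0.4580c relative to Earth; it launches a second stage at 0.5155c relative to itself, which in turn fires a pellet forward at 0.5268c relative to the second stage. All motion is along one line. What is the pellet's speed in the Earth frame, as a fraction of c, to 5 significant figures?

u ≈ 0.92895c

Compose boost 2: (0.5155 + 0.4580)/(1 + 0.5155×0.4580) = 0.97350/1.236099 = 0.7875583
Compose boost 3: (0.5268 + 0.7875583)/(1 + 0.5268×0.7875583) = 1.314358/1.414886 = 0.92895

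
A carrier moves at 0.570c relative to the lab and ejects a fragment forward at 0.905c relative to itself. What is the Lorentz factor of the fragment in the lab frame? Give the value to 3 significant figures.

u_lab = (0.905 + 0.570)/(1 + 0.905×0.570) = 1.475/1.51585 = 0.973051
γ = 1/√(1 − 0.973051²) = 4.34

γ ≈ 4.34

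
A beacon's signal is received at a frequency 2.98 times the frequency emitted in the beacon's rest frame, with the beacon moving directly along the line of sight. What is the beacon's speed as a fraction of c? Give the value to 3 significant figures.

β ≈ 0.798

f_obs/f_src = √((1+β)/(1−β)) = 2.98  ⇒  (1+β)/(1−β) = 8.8804
β = |1 − D²|/(1 + D²) = |1 − 8.8804|/(1 + 8.8804) = 0.798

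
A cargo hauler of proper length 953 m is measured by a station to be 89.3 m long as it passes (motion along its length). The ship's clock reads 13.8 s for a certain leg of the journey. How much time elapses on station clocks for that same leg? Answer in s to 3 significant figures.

Length contraction ⇒ γ = L₀/L = 953/89.3 = 10.672
Time dilation: Δt = γτ₀ = 10.672 × 13.8 s = 147 s

Δt ≈ 147 s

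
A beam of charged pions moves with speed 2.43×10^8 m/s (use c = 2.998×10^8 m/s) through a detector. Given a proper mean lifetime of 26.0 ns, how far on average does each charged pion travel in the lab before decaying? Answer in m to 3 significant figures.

β = v/c = 2.43×10^8 / 2.998×10^8 = 0.81054
γ = 1/√(1 − 0.81054²) = 1.7074
Dilated lifetime: Δt = γτ₀ = 1.7074 × 26.0 ns = 44.393 ns
d = vΔt = 0.81054c × 44.393 ns = 2.4300×10^8 m/s × 4.4393×10^-8 s = 10.8 m

d ≈ 10.8 m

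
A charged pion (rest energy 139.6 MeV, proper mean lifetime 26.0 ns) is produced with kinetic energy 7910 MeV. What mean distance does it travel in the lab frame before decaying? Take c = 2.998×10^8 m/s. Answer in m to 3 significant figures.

d ≈ 449 m

γ = 1 + K/(m₀c²) = 1 + 7910/139.6 = 57.662
β = √(1 − 1/γ²) = 0.99985
Dilated lifetime: γτ₀ = 57.662 × 26.0 ns = 1499.2 ns
d = βc·γτ₀ = 0.99985 × (2.998×10^8 m/s) × 1.4992×10^-6 s = 449 m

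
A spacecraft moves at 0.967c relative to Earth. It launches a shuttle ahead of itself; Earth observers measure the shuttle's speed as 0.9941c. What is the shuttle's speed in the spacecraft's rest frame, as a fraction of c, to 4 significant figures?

u' ≈ 0.7002c

Inverse velocity addition: u' = (u − v)/(1 − uv/c²)
= (0.9941 − 0.967)/(1 − 0.9941×0.967) = 0.02710/0.0387053 = 0.7002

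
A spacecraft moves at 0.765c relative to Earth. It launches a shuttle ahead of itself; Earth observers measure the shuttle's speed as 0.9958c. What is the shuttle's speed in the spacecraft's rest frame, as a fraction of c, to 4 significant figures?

Inverse velocity addition: u' = (u − v)/(1 − uv/c²)
= (0.9958 − 0.765)/(1 − 0.9958×0.765) = 0.2308/0.238213 = 0.9689

u' ≈ 0.9689c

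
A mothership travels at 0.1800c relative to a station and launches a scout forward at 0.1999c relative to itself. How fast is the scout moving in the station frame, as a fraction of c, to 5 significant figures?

u ≈ 0.36671c

Compose boost 2: (0.1999 + 0.1800)/(1 + 0.1999×0.1800) = 0.37990/1.035982 = 0.36671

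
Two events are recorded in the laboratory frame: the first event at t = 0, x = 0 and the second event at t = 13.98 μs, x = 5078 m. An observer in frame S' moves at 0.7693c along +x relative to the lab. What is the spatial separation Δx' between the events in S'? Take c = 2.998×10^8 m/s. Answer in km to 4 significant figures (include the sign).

γ = 1/√(1 − 0.7693²) = 1.56522
Δx' = γ(Δx − vΔt) = 1.56522 × (5078 m − 0.7693×(2.998×10^8 m/s)×13.98×10^-6 s)
= 1.56522 × (1853.71 m) = 2.901 km

Δx' ≈ 2.901 km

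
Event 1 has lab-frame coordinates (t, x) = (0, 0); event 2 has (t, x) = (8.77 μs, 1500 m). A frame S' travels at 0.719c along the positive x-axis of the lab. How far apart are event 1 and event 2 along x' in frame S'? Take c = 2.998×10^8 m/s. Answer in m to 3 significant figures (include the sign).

γ = 1/√(1 − 0.719²) = 1.4388
Δx' = γ(Δx − vΔt) = 1.4388 × (1500 m − 0.719×(2.998×10^8 m/s)×8.77×10^-6 s)
= 1.4388 × (-390.43 m) = -562 m

Δx' ≈ -562 m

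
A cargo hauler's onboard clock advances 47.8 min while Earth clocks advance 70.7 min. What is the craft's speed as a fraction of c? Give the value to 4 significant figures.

β ≈ 0.7368

γ = Δt/τ₀ = 70.7/47.8 = 1.47908
β = √(1 − 1/γ²) = √(1 − 1/1.47908²) = 0.7368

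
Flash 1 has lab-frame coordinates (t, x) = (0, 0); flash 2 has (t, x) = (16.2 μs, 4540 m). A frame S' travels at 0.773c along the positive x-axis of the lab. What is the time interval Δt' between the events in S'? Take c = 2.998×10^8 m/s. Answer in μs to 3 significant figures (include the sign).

γ = 1/√(1 − 0.773²) = 1.5763
Δt' = γ(Δt − vΔx/c²) = 1.5763 × (16.2 μs − 0.773×4540 m / (2.998×10^8 m/s))
= 1.5763 × (4.4941 μs) = 7.08 μs

Δt' ≈ 7.08 μs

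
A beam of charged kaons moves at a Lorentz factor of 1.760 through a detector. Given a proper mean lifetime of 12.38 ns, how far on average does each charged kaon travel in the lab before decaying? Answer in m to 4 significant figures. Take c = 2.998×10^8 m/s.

β = √(1 − 1/γ²) = √(1 − 1/1.760²) = 0.822903
Dilated lifetime: Δt = γτ₀ = 1.760 × 12.38 ns = 21.7888 ns
d = vΔt = 0.822903c × 21.7888 ns = 2.46706×10^8 m/s × 2.17888×10^-8 s = 5.375 m

d ≈ 5.375 m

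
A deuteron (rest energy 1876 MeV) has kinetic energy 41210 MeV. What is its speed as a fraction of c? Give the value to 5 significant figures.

γ = 1 + K/(m₀c²) = 1 + 41210/1876 = 22.96695
β = √(1 − 1/γ²) = 0.99905

β ≈ 0.99905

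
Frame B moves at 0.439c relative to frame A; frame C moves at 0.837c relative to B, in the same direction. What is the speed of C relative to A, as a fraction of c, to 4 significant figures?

u ≈ 0.9331c

Compose boost 2: (0.837 + 0.439)/(1 + 0.837×0.439) = 1.276/1.36744 = 0.9331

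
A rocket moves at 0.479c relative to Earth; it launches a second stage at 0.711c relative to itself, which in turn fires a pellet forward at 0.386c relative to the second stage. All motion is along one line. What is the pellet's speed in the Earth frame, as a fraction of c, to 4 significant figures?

Compose boost 2: (0.711 + 0.479)/(1 + 0.711×0.479) = 1.190/1.34057 = 0.887683
Compose boost 3: (0.386 + 0.887683)/(1 + 0.386×0.887683) = 1.27368/1.34265 = 0.9486

u ≈ 0.9486c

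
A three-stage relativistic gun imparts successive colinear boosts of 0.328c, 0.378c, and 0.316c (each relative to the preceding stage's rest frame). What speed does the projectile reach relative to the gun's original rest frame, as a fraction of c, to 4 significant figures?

Compose boost 2: (0.378 + 0.328)/(1 + 0.378×0.328) = 0.7060/1.12398 = 0.628123
Compose boost 3: (0.316 + 0.628123)/(1 + 0.316×0.628123) = 0.944123/1.19849 = 0.7878

u ≈ 0.7878c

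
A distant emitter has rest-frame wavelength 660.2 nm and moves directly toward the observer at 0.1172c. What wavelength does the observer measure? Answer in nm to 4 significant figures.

Relativistic Doppler: λ_obs = λ_src √((1−β)/(1+β))
= 660.2 × √(0.882800/1.11720) = 660.2 × 0.888926 = 586.9 nm

λ_obs ≈ 586.9 nm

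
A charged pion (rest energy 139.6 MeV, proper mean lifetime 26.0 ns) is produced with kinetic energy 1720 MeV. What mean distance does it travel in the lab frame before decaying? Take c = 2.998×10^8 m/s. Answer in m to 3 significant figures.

d ≈ 104 m

γ = 1 + K/(m₀c²) = 1 + 1720/139.6 = 13.321
β = √(1 − 1/γ²) = 0.99718
Dilated lifetime: γτ₀ = 13.321 × 26.0 ns = 346.34 ns
d = βc·γτ₀ = 0.99718 × (2.998×10^8 m/s) × 3.4634×10^-7 s = 104 m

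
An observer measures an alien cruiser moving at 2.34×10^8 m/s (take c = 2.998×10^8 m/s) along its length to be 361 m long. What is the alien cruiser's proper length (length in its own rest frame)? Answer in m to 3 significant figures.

L₀ ≈ 577 m

β = v/c = 2.34×10^8 / 2.998×10^8 = 0.78052
γ = 1/√(1 − 0.78052²) = 1.5997
L₀ = γL = 1.5997 × 361 = 577 m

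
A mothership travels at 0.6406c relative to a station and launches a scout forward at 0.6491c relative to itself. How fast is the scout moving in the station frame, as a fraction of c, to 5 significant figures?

u ≈ 0.91093c

Compose boost 2: (0.6491 + 0.6406)/(1 + 0.6491×0.6406) = 1.2897/1.415813 = 0.91093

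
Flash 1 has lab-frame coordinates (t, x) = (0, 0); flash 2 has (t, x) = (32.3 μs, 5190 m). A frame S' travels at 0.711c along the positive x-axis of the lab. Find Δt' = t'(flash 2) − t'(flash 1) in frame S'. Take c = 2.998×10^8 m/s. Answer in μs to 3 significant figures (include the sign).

γ = 1/√(1 − 0.711²) = 1.4221
Δt' = γ(Δt − vΔx/c²) = 1.4221 × (32.3 μs − 0.711×5190 m / (2.998×10^8 m/s))
= 1.4221 × (19.991 μs) = 28.4 μs

Δt' ≈ 28.4 μs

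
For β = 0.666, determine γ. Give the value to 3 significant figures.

γ = 1/√(1 − β²) = 1/√(1 − 0.666²) = 1/√(0.55644) = 1.34

γ ≈ 1.34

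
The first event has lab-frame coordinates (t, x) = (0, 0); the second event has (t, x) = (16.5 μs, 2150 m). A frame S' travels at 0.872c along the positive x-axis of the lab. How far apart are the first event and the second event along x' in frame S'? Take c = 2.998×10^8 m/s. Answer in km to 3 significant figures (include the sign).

Δx' ≈ -4.42 km

γ = 1/√(1 − 0.872²) = 2.0429
Δx' = γ(Δx − vΔt) = 2.0429 × (2150 m − 0.872×(2.998×10^8 m/s)×16.5×10^-6 s)
= 2.0429 × (-2163.5 m) = -4.42 km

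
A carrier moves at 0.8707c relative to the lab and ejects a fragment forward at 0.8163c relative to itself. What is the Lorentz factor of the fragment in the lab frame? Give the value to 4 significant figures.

u_lab = (0.8163 + 0.8707)/(1 + 0.8163×0.8707) = 1.6870/1.710752 = 0.9861158
γ = 1/√(1 − 0.9861158²) = 6.022

γ ≈ 6.022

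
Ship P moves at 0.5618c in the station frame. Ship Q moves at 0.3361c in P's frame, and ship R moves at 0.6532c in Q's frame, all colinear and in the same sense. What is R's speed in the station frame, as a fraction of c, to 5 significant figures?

u ≈ 0.94317c

Compose boost 2: (0.3361 + 0.5618)/(1 + 0.3361×0.5618) = 0.89790/1.188821 = 0.7552861
Compose boost 3: (0.6532 + 0.7552861)/(1 + 0.6532×0.7552861) = 1.408486/1.493353 = 0.94317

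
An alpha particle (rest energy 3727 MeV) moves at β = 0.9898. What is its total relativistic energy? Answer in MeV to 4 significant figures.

γ = 1/√(1 − 0.9898²) = 7.01932
E = γm₀c² = 7.01932 × 3727 MeV = 26160 MeV

E ≈ 26160 MeV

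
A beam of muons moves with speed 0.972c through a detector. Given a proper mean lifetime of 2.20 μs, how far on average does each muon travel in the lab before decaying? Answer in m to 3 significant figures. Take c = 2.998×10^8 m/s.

d ≈ 2730 m

γ = 1/√(1 − 0.972²) = 4.2557
Dilated lifetime: Δt = γτ₀ = 4.2557 × 2.20 μs = 9.3625 μs
d = vΔt = 0.972c × 9.3625 μs = 2.9141×10^8 m/s × 9.3625×10^-6 s = 2730 m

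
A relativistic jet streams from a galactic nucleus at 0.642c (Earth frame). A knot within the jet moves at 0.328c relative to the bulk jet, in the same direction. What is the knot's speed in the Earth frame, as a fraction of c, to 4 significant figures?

u ≈ 0.8013c

Relativistic velocity addition: u = (u' + v)/(1 + u'v/c²)
= (0.328 + 0.642)/(1 + 0.328×0.642) = 0.9700/1.21058 = 0.8013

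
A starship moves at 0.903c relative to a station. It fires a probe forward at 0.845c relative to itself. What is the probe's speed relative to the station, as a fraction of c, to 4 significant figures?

u ≈ 0.9915c

Relativistic velocity addition: u = (u' + v)/(1 + u'v/c²)
= (0.845 + 0.903)/(1 + 0.845×0.903) = 1.748/1.76303 = 0.9915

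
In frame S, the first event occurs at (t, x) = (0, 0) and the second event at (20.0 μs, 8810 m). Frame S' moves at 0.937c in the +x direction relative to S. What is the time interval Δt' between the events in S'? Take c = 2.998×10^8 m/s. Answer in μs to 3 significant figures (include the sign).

γ = 1/√(1 − 0.937²) = 2.8626
Δt' = γ(Δt − vΔx/c²) = 2.8626 × (20.0 μs − 0.937×8810 m / (2.998×10^8 m/s))
= 2.8626 × (-7.5349 μs) = -21.6 μs

Δt' ≈ -21.6 μs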